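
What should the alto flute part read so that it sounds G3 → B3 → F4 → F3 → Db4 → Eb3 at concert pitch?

C4 E4 Bb4 Bb3 Gb4 Ab3

The alto flute sounds a perfect fourth below written, so the written part must be a perfect fourth above concert — transpose each note up.
G3 to C4
B3 to E4
F4 to Bb4
F3 to Bb3
Db4 to Gb4
Eb3 to Ab3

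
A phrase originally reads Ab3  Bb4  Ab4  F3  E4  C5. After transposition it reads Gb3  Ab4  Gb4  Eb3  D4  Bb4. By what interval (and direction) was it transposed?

down a major second

From Ab3 to Gb3 is 2 letter names — a second of some quality.
Gb3 to Ab3 is 2 semitones, which makes it a major second; the second version is lower, so the direction is down.
Checking another pair — C5 → Bb4 — gives the same interval.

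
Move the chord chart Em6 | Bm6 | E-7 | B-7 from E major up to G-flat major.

E major up to G-flat major is a diminished third; each chord root moves by that interval while the quality stays the same.
Em6: root E up a diminished third → Gb, giving Gbm6.
Bm6: root B up a diminished third → Db, giving Dbm6.
E-7: root E up a diminished third → Gb, giving Gb-7.
B-7: root B up a diminished third → Db, giving Db-7.

Gbm6 Dbm6 Gb-7 Db-7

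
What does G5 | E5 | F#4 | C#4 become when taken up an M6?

E6 C#6 D#5 A#4

G5 -> E6
E5 -> C#6
F#4 -> D#5
C#4 -> A#4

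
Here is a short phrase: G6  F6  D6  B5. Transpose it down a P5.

C6 Bb5 G5 E5

G6 -> C6
F6 -> Bb5
D6 -> G5
B5 -> E5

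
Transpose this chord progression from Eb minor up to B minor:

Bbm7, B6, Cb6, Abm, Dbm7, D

F#m7 F##6 G6 Em Am7 A#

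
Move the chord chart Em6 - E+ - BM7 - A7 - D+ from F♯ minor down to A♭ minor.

Gbm6 Gb+ DbM7 Cb7 Fb+

F♯ minor down to A♭ minor is an augmented sixth; each chord root moves by that interval while the quality stays the same.
Em6: root E down an augmented sixth → Gb, giving Gbm6.
E+: root E down an augmented sixth → Gb, giving Gb+.
BM7: root B down an augmented sixth → Db, giving DbM7.
A7: root A down an augmented sixth → Cb, giving Cb7.
D+: root D down an augmented sixth → Fb, giving Fb+.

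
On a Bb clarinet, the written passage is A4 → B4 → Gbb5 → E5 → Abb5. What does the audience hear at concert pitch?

The Bb clarinet sounds a major second below written, so transpose each written note down a major second.
A4 gives G4
B4 gives A4
Gbb5 gives Fbb5
E5 gives D5
Abb5 gives Gbb5

G4 A4 Fbb5 D5 Gbb5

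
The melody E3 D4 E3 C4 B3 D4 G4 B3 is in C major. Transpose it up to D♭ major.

F3 Eb4 F3 Db4 C4 Eb4 Ab4 C4

From C up to D♭ is a minor second; apply that to each pitch.
E3 to F3
D4 to Eb4
E3 to F3
C4 to Db4
B3 to C4
D4 to Eb4
G4 to Ab4
B3 to C4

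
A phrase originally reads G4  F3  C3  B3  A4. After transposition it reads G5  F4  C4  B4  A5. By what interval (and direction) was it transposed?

From G4 to G5 is 8 letter names — an octave of some quality.
G4 to G5 is 12 semitones, which makes it a perfect octave; the second version is higher, so the direction is up.
Checking another pair — A4 → A5 — gives the same interval.

up a perfect octave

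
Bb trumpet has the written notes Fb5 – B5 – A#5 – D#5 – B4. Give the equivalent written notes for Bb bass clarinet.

Fb6 B6 A#6 D#6 B5

First find concert pitch: the Bb trumpet sounds a major second below written, so Fb5 B5 A#5 D#5 B4 sounds Ebb5 A5 G#5 C#5 A4.
Then write for Bb bass clarinet: it sounds a major ninth below written, so the part must be a major ninth above concert.
Ebb5 → Fb6
A5 → B6
G#5 → A#6
C#5 → D#6
A4 → B5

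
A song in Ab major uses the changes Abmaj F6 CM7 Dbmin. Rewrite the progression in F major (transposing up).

Fmaj D6 AM7 Bbmin

Ab major up to F major is a major sixth; each chord root moves by that interval while the quality stays the same.
Abmaj: root Ab up a major sixth → F, giving Fmaj.
F6: root F up a major sixth → D, giving D6.
CM7: root C up a major sixth → A, giving AM7.
Dbmin: root Db up a major sixth → Bb, giving Bbmin.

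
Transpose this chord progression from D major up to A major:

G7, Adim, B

D7 Edim F#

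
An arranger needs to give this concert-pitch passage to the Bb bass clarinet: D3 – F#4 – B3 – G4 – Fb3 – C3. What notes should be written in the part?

E4 G#5 C#5 A5 Gb4 D4

The Bb bass clarinet sounds a major ninth below written, so the written part must be a major ninth above concert — transpose each note up.
D3 → E4
F#4 → G#5
B3 → C#5
G4 → A5
Fb3 → Gb4
C3 → D4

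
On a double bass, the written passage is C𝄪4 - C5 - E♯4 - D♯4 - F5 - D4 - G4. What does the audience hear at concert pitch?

Written C4 on the double bass sounds as C3, a perfect octave lower; apply that shift to every note.
C##4 becomes C##3
C5 becomes C4
E#4 becomes E#3
D#4 becomes D#3
F5 becomes F4
D4 becomes D3
G4 becomes G3

C##3 C4 E#3 D#3 F4 D3 G3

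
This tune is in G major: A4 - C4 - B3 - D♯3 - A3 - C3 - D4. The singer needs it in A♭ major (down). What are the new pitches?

Bb3 Db3 C3 E2 Bb2 Db2 Eb3

From G down to A♭ is a major seventh; apply that to each pitch.
A4 gives Bb3
C4 gives Db3
B3 gives C3
D#3 gives E2
A3 gives Bb2
C3 gives Db2
D4 gives Eb3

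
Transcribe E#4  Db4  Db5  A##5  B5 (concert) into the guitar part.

E#5 Db5 Db6 A##6 B6

Written C4 sounds as C3 on the guitar, so concert pitches are written a perfect octave up.
E#4 to E#5
Db4 to Db5
Db5 to Db6
A##5 to A##6
B5 to B6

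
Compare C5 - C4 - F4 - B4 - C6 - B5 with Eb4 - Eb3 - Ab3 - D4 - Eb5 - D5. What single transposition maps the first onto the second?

down a major sixth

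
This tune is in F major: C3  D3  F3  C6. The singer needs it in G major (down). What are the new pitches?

F major to G major down is a minor seventh, so every note moves down by that interval.
C3 → D2
D3 → E2
F3 → G2
C6 → D5

D2 E2 G2 D5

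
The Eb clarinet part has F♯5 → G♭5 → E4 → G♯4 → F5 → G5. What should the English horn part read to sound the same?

E6 Fb6 D5 F#5 Eb6 F6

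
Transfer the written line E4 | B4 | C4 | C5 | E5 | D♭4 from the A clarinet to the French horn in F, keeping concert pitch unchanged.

G#4 D#5 E4 E5 G#5 F4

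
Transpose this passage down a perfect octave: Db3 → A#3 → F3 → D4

Db2 A#2 F2 D3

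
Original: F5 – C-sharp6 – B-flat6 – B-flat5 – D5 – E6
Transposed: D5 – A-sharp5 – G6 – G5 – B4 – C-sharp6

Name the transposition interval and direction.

down a minor third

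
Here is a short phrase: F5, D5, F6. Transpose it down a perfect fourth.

C5 A4 C6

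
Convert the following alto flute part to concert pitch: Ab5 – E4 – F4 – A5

Eb5 B3 C4 E5

The alto flute sounds a perfect fourth below written, so transpose each written note down a perfect fourth.
Ab5 to Eb5
E4 to B3
F4 to C4
A5 to E5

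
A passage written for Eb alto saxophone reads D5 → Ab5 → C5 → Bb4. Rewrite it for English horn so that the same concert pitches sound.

C5 Gb5 Bb4 Ab4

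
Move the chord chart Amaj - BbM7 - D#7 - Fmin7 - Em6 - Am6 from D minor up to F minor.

Cmaj DbM7 F#7 Abmin7 Gm6 Cm6

D minor up to F minor is a minor third; each chord root moves by that interval while the quality stays the same.
Amaj: root A up a minor third → C, giving Cmaj.
BbM7: root Bb up a minor third → Db, giving DbM7.
D#7: root D# up a minor third → F#, giving F#7.
Fmin7: root F up a minor third → Ab, giving Abmin7.
Em6: root E up a minor third → G, giving Gm6.
Am6: root A up a minor third → C, giving Cm6.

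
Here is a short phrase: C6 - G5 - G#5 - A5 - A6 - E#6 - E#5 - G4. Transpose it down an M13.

Eb4 Bb3 B3 C4 C5 G#4 G#3 Bb2

A major thirteenth down from C6 gives Eb4.
G5 down a major thirteenth is Bb3.
A major thirteenth down from G#5 gives B3.
A5: a thirteenth down reaches C, and 21 semitones makes it C4.
A major thirteenth down from A6 gives C5.
E#6: a thirteenth down reaches G, and 21 semitones makes it G#4.
E#5 down a major thirteenth is G#3.
G4: a thirteenth down reaches B, and 21 semitones makes it Bb2.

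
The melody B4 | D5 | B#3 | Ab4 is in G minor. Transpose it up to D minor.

F#5 A5 F##4 Eb5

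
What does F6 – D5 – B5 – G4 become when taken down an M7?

Gb5 Eb4 C5 Ab3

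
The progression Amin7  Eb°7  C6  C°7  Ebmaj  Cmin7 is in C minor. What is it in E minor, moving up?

C#min7 G°7 E6 E°7 Gmaj Emin7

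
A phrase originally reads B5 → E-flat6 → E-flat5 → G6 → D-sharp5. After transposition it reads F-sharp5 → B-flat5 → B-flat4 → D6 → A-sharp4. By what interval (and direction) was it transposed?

down a perfect fourth

Take the first pair: B5 → F#5. B to F spans 4 letter names, so the interval is some kind of fourth.
F#5 to B5 is 5 semitones, which makes it a perfect fourth; the second version is lower, so the direction is down.
Checking another pair — D#5 → A#4 — gives the same interval.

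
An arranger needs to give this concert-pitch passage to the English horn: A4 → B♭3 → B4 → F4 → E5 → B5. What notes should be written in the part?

Written C4 sounds as F3 on the English horn, so concert pitches are written a perfect fifth up.
A4 gives E5
Bb3 gives F4
B4 gives F#5
F4 gives C5
E5 gives B5
B5 gives F#6

E5 F4 F#5 C5 B5 F#6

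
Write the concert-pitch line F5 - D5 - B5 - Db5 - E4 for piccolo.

F4 D4 B4 Db4 E3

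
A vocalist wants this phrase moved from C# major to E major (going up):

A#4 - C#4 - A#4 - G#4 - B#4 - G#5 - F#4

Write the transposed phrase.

C#5 E4 C#5 B4 D#5 B5 A4

C# major to E major up is a minor third, so every note moves up by that interval.
A#4 -> C#5
C#4 -> E4
A#4 -> C#5
G#4 -> B4
B#4 -> D#5
G#5 -> B5
F#4 -> A4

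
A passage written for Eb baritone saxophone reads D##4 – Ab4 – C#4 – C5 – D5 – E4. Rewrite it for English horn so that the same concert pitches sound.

C##3 Gb3 B2 Bb3 C4 D3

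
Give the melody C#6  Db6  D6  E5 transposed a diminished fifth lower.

F##5 G5 G#5 A#4

C#6 down a diminished fifth is F##5.
Db6 down a diminished fifth is G5.
D6: a fifth down reaches G, and 6 semitones makes it G#5.
A diminished fifth down from E5 gives A#4.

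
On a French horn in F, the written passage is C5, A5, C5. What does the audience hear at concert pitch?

F4 D5 F4

Written C4 on the French horn in F sounds as F3, a perfect fifth lower; apply that shift to every note.
C5 becomes F4
A5 becomes D5
C5 becomes F4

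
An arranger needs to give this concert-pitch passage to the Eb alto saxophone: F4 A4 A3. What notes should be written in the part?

D5 F#5 F#4

The Eb alto saxophone sounds a major sixth below written, so the written part must be a major sixth above concert — transpose each note up.
F4 -> D5
A4 -> F#5
A3 -> F#4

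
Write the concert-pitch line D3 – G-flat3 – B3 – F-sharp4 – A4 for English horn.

A3 Db4 F#4 C#5 E5

The English horn sounds a perfect fifth below written, so the written part must be a perfect fifth above concert — transpose each note up.
D3 → A3
Gb3 → Db4
B3 → F#4
F#4 → C#5
A4 → E5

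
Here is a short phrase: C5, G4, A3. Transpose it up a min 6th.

C5 → Ab5
G4 → Eb5
A3 → F4

Ab5 Eb5 F4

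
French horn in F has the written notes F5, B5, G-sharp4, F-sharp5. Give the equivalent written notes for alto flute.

Eb5 A5 F#4 E5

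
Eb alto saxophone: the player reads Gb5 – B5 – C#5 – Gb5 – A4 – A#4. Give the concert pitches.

Bbb4 D5 E4 Bbb4 C4 C#4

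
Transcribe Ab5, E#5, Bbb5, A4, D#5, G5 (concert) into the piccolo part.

The piccolo sounds a perfect octave above written, so the written part must be a perfect octave below concert — transpose each note down.
Ab5 -> Ab4
E#5 -> E#4
Bbb5 -> Bbb4
A4 -> A3
D#5 -> D#4
G5 -> G4

Ab4 E#4 Bbb4 A3 D#4 G4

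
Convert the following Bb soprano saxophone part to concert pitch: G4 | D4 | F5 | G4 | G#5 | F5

F4 C4 Eb5 F4 F#5 Eb5

The Bb soprano saxophone sounds a major second below written, so transpose each written note down a major second.
G4 becomes F4
D4 becomes C4
F5 becomes Eb5
G4 becomes F4
G#5 becomes F#5
F5 becomes Eb5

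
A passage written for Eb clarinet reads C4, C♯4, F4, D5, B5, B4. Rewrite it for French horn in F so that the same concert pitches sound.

First find concert pitch: the Eb clarinet sounds a minor third above written, so C4 C♯4 F4 D5 B5 B4 sounds Eb4 E4 Ab4 F5 D6 D5.
Then write for French horn in F: it sounds a perfect fifth below written, so the part must be a perfect fifth above concert.
Eb4 → Bb4
E4 → B4
Ab4 → Eb5
F5 → C6
D6 → A6
D5 → A5

Bb4 B4 Eb5 C6 A6 A5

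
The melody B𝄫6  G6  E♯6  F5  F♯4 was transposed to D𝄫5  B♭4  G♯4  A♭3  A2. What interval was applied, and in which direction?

Take the first pair: Bbb6 → Dbb5. B to D spans 13 letter names, so the interval is some kind of thirteenth.
Dbb5 to Bbb6 is 21 semitones, which makes it a major thirteenth; the second version is lower, so the direction is down.
Checking another pair — F#4 → A2 — gives the same interval.

down a major thirteenth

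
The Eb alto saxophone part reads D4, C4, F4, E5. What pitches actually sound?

F3 Eb3 Ab3 G4

The Eb alto saxophone sounds a major sixth below written, so transpose each written note down a major sixth.
D4 → F3
C4 → Eb3
F4 → Ab3
E5 → G4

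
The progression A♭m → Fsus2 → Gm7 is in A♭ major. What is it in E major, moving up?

A♭ major up to E major is an augmented fifth; each chord root moves by that interval while the quality stays the same.
A♭m: root A♭ up an augmented fifth → E, giving Em.
Fsus2: root F up an augmented fifth → C#, giving C#sus2.
Gm7: root G up an augmented fifth → D#, giving D#m7.

Em C#sus2 D#m7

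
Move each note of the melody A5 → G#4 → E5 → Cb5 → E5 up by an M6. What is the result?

F#6 E#5 C#6 Ab5 C#6

A major sixth up from A5 gives F#6.
A major sixth up from G#4 gives E#5.
A major sixth up from E5 gives C#6.
Cb5: a sixth up reaches A, and 9 semitones makes it Ab5.
E5 up a major sixth is C#6.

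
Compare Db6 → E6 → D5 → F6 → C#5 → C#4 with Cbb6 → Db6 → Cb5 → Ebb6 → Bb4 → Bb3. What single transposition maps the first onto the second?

From Db6 to Cbb6 is 2 letter names — a second of some quality.
Cbb6 to Db6 is 3 semitones, which makes it an augmented second; the second version is lower, so the direction is down.
Checking another pair — C#4 → Bb3 — gives the same interval.

down an augmented second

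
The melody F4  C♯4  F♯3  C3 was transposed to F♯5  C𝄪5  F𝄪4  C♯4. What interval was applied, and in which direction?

Take the first pair: F4 → F#5. F to F spans 8 letter names, so the interval is some kind of octave.
F4 to F#5 is 13 semitones, which makes it an augmented octave; the second version is higher, so the direction is up.
Checking another pair — C3 → C#4 — gives the same interval.

up an augmented octave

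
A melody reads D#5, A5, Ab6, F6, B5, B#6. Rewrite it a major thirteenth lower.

F#3 C4 Cb5 Ab4 D4 D#5

D#5 down a major thirteenth is F#3.
A5: a thirteenth down reaches C, and 21 semitones makes it C4.
Ab6: a thirteenth down reaches C, and 21 semitones makes it Cb5.
F6: a thirteenth down reaches A, and 21 semitones makes it Ab4.
B5 down a major thirteenth is D4.
B#6 down a major thirteenth is D#5.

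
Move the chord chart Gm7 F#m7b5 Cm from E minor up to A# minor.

E minor up to A# minor is an augmented fourth; each chord root moves by that interval while the quality stays the same.
Gm7: root G up an augmented fourth → C#, giving C#m7.
F#m7b5: root F# up an augmented fourth → B#, giving B#m7b5.
Cm: root C up an augmented fourth → F#, giving F#m.

C#m7 B#m7b5 F#m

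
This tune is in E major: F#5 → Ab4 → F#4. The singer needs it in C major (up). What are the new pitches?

From E up to C is a minor sixth; apply that to each pitch.
F#5 becomes D6
Ab4 becomes Fb5
F#4 becomes D5

D6 Fb5 D5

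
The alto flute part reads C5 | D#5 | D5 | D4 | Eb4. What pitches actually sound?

G4 A#4 A4 A3 Bb3

The alto flute sounds a perfect fourth below written, so transpose each written note down a perfect fourth.
C5 to G4
D#5 to A#4
D5 to A4
D4 to A3
Eb4 to Bb3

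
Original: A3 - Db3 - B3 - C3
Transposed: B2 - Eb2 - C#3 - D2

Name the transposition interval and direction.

down a minor seventh

From A3 to B2 is 7 letter names — a seventh of some quality.
B2 to A3 is 10 semitones, which makes it a minor seventh; the second version is lower, so the direction is down.
Checking another pair — C3 → D2 — gives the same interval.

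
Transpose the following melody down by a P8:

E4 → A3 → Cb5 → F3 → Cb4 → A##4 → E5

E3 A2 Cb4 F2 Cb3 A##3 E4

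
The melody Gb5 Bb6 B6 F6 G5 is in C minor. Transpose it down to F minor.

Cb5 Eb6 E6 Bb5 C5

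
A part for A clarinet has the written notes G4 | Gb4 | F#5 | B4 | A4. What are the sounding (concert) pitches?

The A clarinet sounds a minor third below written, so transpose each written note down a minor third.
G4 to E4
Gb4 to Eb4
F#5 to D#5
B4 to G#4
A4 to F#4

E4 Eb4 D#5 G#4 F#4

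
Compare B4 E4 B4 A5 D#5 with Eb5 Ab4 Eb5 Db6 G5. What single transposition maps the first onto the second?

up a diminished fourth

Take the first pair: B4 → Eb5. B to E spans 4 letter names, so the interval is some kind of fourth.
B4 to Eb5 is 4 semitones, which makes it a diminished fourth; the second version is higher, so the direction is up.
Checking another pair — D#5 → G5 — gives the same interval.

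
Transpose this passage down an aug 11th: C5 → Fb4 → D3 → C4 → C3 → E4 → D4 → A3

C5: an eleventh down reaches G, and 18 semitones makes it Gb3.
Fb4 down an augmented eleventh is Cbb3.
D3 down an augmented eleventh is Ab1.
C4 down an augmented eleventh is Gb2.
C3 down an augmented eleventh is Gb1.
E4: an eleventh down reaches B, and 18 semitones makes it Bb2.
D4 down an augmented eleventh is Ab2.
A3: an eleventh down reaches E, and 18 semitones makes it Eb2.

Gb3 Cbb3 Ab1 Gb2 Gb1 Bb2 Ab2 Eb2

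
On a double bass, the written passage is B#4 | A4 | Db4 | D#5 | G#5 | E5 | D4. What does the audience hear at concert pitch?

Written C4 on the double bass sounds as C3, a perfect octave lower; apply that shift to every note.
B#4 → B#3
A4 → A3
Db4 → Db3
D#5 → D#4
G#5 → G#4
E5 → E4
D4 → D3

B#3 A3 Db3 D#4 G#4 E4 D3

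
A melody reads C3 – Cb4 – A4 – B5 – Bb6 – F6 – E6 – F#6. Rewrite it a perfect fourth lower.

G2 Gb3 E4 F#5 F6 C6 B5 C#6

C3 becomes G2
Cb4 becomes Gb3
A4 becomes E4
B5 becomes F#5
Bb6 becomes F6
F6 becomes C6
E6 becomes B5
F#6 becomes C#6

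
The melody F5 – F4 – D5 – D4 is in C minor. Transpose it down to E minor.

A4 A3 F#4 F#3

From C down to E is a minor sixth; apply that to each pitch.
F5 gives A4
F4 gives A3
D5 gives F#4
D4 gives F#3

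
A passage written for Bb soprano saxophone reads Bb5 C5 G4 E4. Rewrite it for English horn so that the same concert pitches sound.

First find concert pitch: the Bb soprano saxophone sounds a major second below written, so Bb5 C5 G4 E4 sounds Ab5 Bb4 F4 D4.
Then write for English horn: it sounds a perfect fifth below written, so the part must be a perfect fifth above concert.
Ab5 → Eb6
Bb4 → F5
F4 → C5
D4 → A4

Eb6 F5 C5 A4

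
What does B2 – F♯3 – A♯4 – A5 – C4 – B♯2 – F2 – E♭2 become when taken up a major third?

D#3 A#3 C##5 C#6 E4 D##3 A2 G2

B2 up a major third is D#3.
A major third up from F#3 gives A#3.
A#4 up a major third is C##5.
A major third up from A5 gives C#6.
C4 up a major third is E4.
A major third up from B#2 gives D##3.
F2 up a major third is A2.
A major third up from Eb2 gives G2.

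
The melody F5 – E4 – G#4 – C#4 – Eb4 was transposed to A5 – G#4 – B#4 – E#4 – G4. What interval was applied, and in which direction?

From F5 to A5 is 3 letter names — a third of some quality.
F5 to A5 is 4 semitones, which makes it a major third; the second version is higher, so the direction is up.
Checking another pair — Eb4 → G4 — gives the same interval.

up a major third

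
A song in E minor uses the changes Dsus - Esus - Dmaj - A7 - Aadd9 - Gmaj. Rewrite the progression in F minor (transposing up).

Ebsus Fsus Ebmaj Bb7 Bbadd9 Abmaj

E minor up to F minor is a minor second; each chord root moves by that interval while the quality stays the same.
Dsus: root D up a minor second → Eb, giving Ebsus.
Esus: root E up a minor second → F, giving Fsus.
Dmaj: root D up a minor second → Eb, giving Ebmaj.
A7: root A up a minor second → Bb, giving Bb7.
Aadd9: root A up a minor second → Bb, giving Bbadd9.
Gmaj: root G up a minor second → Ab, giving Abmaj.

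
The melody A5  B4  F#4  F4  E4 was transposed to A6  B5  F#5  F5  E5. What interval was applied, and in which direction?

up a perfect octave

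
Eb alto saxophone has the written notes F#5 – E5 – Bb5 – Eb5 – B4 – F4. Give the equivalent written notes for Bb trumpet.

B4 A4 Eb5 Ab4 E4 Bb3

First find concert pitch: the Eb alto saxophone sounds a major sixth below written, so F#5 E5 Bb5 Eb5 B4 F4 sounds A4 G4 Db5 Gb4 D4 Ab3.
Then write for Bb trumpet: it sounds a major second below written, so the part must be a major second above concert.
A4 → B4
G4 → A4
Db5 → Eb5
Gb4 → Ab4
D4 → E4
Ab3 → Bb3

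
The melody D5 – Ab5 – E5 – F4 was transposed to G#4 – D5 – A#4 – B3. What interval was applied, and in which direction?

down a diminished fifth

Take the first pair: D5 → G#4. D to G spans 5 letter names, so the interval is some kind of fifth.
G#4 to D5 is 6 semitones, which makes it a diminished fifth; the second version is lower, so the direction is down.
Checking another pair — F4 → B3 — gives the same interval.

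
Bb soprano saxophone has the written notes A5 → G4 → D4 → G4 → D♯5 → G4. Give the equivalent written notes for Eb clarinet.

E5 D4 A3 D4 A#4 D4

First find concert pitch: the Bb soprano saxophone sounds a major second below written, so A5 G4 D4 G4 D♯5 G4 sounds G5 F4 C4 F4 C#5 F4.
Then write for Eb clarinet: it sounds a minor third above written, so the part must be a minor third below concert.
G5 → E5
F4 → D4
C4 → A3
F4 → D4
C#5 → A#4
F4 → D4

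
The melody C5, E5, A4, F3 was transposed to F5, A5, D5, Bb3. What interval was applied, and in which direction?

up a perfect fourth

Take the first pair: C5 → F5. C to F spans 4 letter names, so the interval is some kind of fourth.
C5 to F5 is 5 semitones, which makes it a perfect fourth; the second version is higher, so the direction is up.
Checking another pair — F3 → Bb3 — gives the same interval.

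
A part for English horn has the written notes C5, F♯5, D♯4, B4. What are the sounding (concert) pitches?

The English horn sounds a perfect fifth below written, so transpose each written note down a perfect fifth.
C5 gives F4
F#5 gives B4
D#4 gives G#3
B4 gives E4

F4 B4 G#3 E4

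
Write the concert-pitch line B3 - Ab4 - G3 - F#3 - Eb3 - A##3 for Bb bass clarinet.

C#5 Bb5 A4 G#4 F4 B##4

The Bb bass clarinet sounds a major ninth below written, so the written part must be a major ninth above concert — transpose each note up.
B3 -> C#5
Ab4 -> Bb5
G3 -> A4
F#3 -> G#4
Eb3 -> F4
A##3 -> B##4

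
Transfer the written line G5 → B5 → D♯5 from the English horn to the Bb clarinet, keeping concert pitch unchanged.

D5 F#5 A#4

First find concert pitch: the English horn sounds a perfect fifth below written, so G5 B5 D♯5 sounds C5 E5 G#4.
Then write for Bb clarinet: it sounds a major second below written, so the part must be a major second above concert.
C5 → D5
E5 → F#5
G#4 → A#4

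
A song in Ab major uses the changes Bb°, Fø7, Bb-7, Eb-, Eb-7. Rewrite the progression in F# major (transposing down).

G#° D#ø7 G#-7 C#- C#-7

Ab major down to F# major is a diminished third; each chord root moves by that interval while the quality stays the same.
Bb°: root Bb down a diminished third → G#, giving G#°.
Fø7: root F down a diminished third → D#, giving D#ø7.
Bb-7: root Bb down a diminished third → G#, giving G#-7.
Eb-: root Eb down a diminished third → C#, giving C#-.
Eb-7: root Eb down a diminished third → C#, giving C#-7.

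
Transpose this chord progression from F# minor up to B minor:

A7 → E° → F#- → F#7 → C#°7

D7 A° B- B7 F#°7

F# minor up to B minor is a perfect fourth; each chord root moves by that interval while the quality stays the same.
A7: root A up a perfect fourth → D, giving D7.
E°: root E up a perfect fourth → A, giving A°.
F#-: root F# up a perfect fourth → B, giving B-.
F#7: root F# up a perfect fourth → B, giving B7.
C#°7: root C# up a perfect fourth → F#, giving F#°7.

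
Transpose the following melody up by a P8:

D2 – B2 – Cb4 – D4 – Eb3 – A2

D2 -> D3
B2 -> B3
Cb4 -> Cb5
D4 -> D5
Eb3 -> Eb4
A2 -> A3

D3 B3 Cb5 D5 Eb4 A3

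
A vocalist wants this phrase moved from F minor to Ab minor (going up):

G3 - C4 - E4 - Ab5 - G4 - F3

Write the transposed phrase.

Bb3 Eb4 G4 Cb6 Bb4 Ab3

F minor to Ab minor up is a minor third, so every note moves up by that interval.
G3 to Bb3
C4 to Eb4
E4 to G4
Ab5 to Cb6
G4 to Bb4
F3 to Ab3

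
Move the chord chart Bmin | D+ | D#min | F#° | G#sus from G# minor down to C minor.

Ebmin Gb+ Gmin Bb° Csus

G# minor down to C minor is an augmented fifth; each chord root moves by that interval while the quality stays the same.
Bmin: root B down an augmented fifth → Eb, giving Ebmin.
D+: root D down an augmented fifth → Gb, giving Gb+.
D#min: root D# down an augmented fifth → G, giving Gmin.
F#°: root F# down an augmented fifth → Bb, giving Bb°.
G#sus: root G# down an augmented fifth → C, giving Csus.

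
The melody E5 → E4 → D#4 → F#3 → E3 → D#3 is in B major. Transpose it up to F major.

B major to F major up is a diminished fifth, so every note moves up by that interval.
E5 to Bb5
E4 to Bb4
D#4 to A4
F#3 to C4
E3 to Bb3
D#3 to A3

Bb5 Bb4 A4 C4 Bb3 A3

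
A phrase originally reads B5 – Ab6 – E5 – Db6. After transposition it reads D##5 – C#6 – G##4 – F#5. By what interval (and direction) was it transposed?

Take the first pair: B5 → D##5. B to D spans 6 letter names, so the interval is some kind of sixth.
D##5 to B5 is 7 semitones, which makes it a diminished sixth; the second version is lower, so the direction is down.
Checking another pair — Db6 → F#5 — gives the same interval.

down a diminished sixth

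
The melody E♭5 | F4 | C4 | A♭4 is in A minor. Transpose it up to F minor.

Cb6 Db5 Ab4 Fb5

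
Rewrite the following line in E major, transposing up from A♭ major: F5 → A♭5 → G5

From A♭ up to E is an augmented fifth; apply that to each pitch.
F5 gives C#6
Ab5 gives E6
G5 gives D#6

C#6 E6 D#6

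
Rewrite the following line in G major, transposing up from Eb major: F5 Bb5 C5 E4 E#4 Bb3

Eb major to G major up is a major third, so every note moves up by that interval.
F5 → A5
Bb5 → D6
C5 → E5
E4 → G#4
E#4 → G##4
Bb3 → D4

A5 D6 E5 G#4 G##4 D4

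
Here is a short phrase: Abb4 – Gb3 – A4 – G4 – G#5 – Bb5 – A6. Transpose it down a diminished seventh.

Abb4 → Bb3
Gb3 → A2
A4 → B#3
G4 → A#3
G#5 → A##4
Bb5 → C#5
A6 → B#5

Bb3 A2 B#3 A#3 A##4 C#5 B#5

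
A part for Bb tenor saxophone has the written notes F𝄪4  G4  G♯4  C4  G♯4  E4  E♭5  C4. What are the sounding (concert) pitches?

E#3 F3 F#3 Bb2 F#3 D3 Db4 Bb2

The Bb tenor saxophone sounds a major ninth below written, so transpose each written note down a major ninth.
F##4 gives E#3
G4 gives F3
G#4 gives F#3
C4 gives Bb2
G#4 gives F#3
E4 gives D3
Eb5 gives Db4
C4 gives Bb2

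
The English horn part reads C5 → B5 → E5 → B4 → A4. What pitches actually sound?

F4 E5 A4 E4 D4

The English horn sounds a perfect fifth below written, so transpose each written note down a perfect fifth.
C5 to F4
B5 to E5
E5 to A4
B4 to E4
A4 to D4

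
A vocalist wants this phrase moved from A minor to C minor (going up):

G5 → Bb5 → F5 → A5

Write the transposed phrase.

Bb5 Db6 Ab5 C6

From A up to C is a minor third; apply that to each pitch.
G5 to Bb5
Bb5 to Db6
F5 to Ab5
A5 to C6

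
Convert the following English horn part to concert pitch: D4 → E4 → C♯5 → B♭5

G3 A3 F#4 Eb5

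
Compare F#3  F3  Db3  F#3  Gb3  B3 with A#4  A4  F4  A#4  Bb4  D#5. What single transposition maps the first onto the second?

Take the first pair: F#3 → A#4. F to A spans 10 letter names, so the interval is some kind of tenth.
F#3 to A#4 is 16 semitones, which makes it a major tenth; the second version is higher, so the direction is up.
Checking another pair — B3 → D#5 — gives the same interval.

up a major tenth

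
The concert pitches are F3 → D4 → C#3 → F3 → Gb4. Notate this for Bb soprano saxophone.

The Bb soprano saxophone sounds a major second below written, so the written part must be a major second above concert — transpose each note up.
F3 to G3
D4 to E4
C#3 to D#3
F3 to G3
Gb4 to Ab4

G3 E4 D#3 G3 Ab4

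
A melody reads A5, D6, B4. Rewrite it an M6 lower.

A5 becomes C5
D6 becomes F5
B4 becomes D4

C5 F5 D4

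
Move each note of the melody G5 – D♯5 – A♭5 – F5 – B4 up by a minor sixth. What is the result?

Eb6 B5 Fb6 Db6 G5

G5: a sixth up reaches E, and 8 semitones makes it Eb6.
D#5 up a minor sixth is B5.
Ab5 up a minor sixth is Fb6.
F5 up a minor sixth is Db6.
B4 up a minor sixth is G5.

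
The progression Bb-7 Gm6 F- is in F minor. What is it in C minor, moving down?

F minor down to C minor is a perfect fourth; each chord root moves by that interval while the quality stays the same.
Bb-7: root Bb down a perfect fourth → F, giving F-7.
Gm6: root G down a perfect fourth → D, giving Dm6.
F-: root F down a perfect fourth → C, giving C-.

F-7 Dm6 C-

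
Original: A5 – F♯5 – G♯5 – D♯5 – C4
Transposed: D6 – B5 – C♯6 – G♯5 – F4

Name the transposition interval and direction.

up a perfect fourth

Take the first pair: A5 → D6. A to D spans 4 letter names, so the interval is some kind of fourth.
A5 to D6 is 5 semitones, which makes it a perfect fourth; the second version is higher, so the direction is up.
Checking another pair — C4 → F4 — gives the same interval.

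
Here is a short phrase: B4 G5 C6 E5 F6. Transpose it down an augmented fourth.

B4 becomes F4
G5 becomes Db5
C6 becomes Gb5
E5 becomes Bb4
F6 becomes Cb6

F4 Db5 Gb5 Bb4 Cb6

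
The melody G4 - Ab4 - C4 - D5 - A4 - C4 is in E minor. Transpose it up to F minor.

Ab4 Bbb4 Db4 Eb5 Bb4 Db4

E minor to F minor up is a minor second, so every note moves up by that interval.
G4 → Ab4
Ab4 → Bbb4
C4 → Db4
D5 → Eb5
A4 → Bb4
C4 → Db4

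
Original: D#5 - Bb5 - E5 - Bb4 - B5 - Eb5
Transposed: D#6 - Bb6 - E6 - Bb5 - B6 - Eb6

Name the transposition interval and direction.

From D#5 to D#6 is 8 letter names — an octave of some quality.
D#5 to D#6 is 12 semitones, which makes it a perfect octave; the second version is higher, so the direction is up.
Checking another pair — Eb5 → Eb6 — gives the same interval.

up a perfect octave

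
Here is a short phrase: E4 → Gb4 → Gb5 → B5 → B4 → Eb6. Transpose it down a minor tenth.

C#3 Eb3 Eb4 G#4 G#3 C5

A minor tenth down from E4 gives C#3.
A minor tenth down from Gb4 gives Eb3.
Gb5: a tenth down reaches E, and 15 semitones makes it Eb4.
B5 down a minor tenth is G#4.
B4 down a minor tenth is G#3.
Eb6 down a minor tenth is C5.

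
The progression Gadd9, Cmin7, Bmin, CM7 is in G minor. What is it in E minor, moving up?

Eadd9 Amin7 G#min AM7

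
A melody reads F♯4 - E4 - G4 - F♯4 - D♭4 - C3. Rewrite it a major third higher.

F#4 to A#4
E4 to G#4
G4 to B4
F#4 to A#4
Db4 to F4
C3 to E3

A#4 G#4 B4 A#4 F4 E3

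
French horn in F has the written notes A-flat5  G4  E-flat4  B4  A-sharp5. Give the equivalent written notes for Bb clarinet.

Eb5 D4 Bb3 F#4 E#5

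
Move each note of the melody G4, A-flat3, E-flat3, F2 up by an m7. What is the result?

F5 Gb4 Db4 Eb3

G4 → F5
Ab3 → Gb4
Eb3 → Db4
F2 → Eb3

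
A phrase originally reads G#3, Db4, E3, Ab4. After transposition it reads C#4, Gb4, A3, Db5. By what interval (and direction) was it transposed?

Take the first pair: G#3 → C#4. G to C spans 4 letter names, so the interval is some kind of fourth.
G#3 to C#4 is 5 semitones, which makes it a perfect fourth; the second version is higher, so the direction is up.
Checking another pair — Ab4 → Db5 — gives the same interval.

up a perfect fourth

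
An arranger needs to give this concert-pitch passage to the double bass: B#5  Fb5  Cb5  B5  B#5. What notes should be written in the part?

The double bass sounds a perfect octave below written, so the written part must be a perfect octave above concert — transpose each note up.
B#5 gives B#6
Fb5 gives Fb6
Cb5 gives Cb6
B5 gives B6
B#5 gives B#6

B#6 Fb6 Cb6 B6 B#6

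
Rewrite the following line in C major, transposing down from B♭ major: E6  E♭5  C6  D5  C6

B♭ major to C major down is a minor seventh, so every note moves down by that interval.
E6 to F#5
Eb5 to F4
C6 to D5
D5 to E4
C6 to D5

F#5 F4 D5 E4 D5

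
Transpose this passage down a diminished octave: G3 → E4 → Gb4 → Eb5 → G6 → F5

G#2 E#3 G3 E4 G#5 F#4

G3 gives G#2
E4 gives E#3
Gb4 gives G3
Eb5 gives E4
G6 gives G#5
F5 gives F#4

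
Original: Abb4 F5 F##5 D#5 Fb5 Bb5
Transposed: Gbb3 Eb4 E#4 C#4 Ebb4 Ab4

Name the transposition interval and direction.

down a major ninth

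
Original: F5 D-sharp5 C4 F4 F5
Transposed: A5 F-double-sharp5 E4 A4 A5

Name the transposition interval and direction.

up a major third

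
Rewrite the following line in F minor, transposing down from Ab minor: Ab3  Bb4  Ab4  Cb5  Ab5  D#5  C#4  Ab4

F3 G4 F4 Ab4 F5 B#4 A#3 F4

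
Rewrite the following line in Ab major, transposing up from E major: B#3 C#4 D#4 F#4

From E up to Ab is a diminished fourth; apply that to each pitch.
B#3 → E4
C#4 → F4
D#4 → G4
F#4 → Bb4

E4 F4 G4 Bb4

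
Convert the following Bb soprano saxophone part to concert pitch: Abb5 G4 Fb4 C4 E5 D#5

Gbb5 F4 Ebb4 Bb3 D5 C#5

The Bb soprano saxophone sounds a major second below written, so transpose each written note down a major second.
Abb5 becomes Gbb5
G4 becomes F4
Fb4 becomes Ebb4
C4 becomes Bb3
E5 becomes D5
D#5 becomes C#5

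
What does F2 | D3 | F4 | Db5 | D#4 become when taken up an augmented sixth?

D#3 B#3 D#5 B5 B##4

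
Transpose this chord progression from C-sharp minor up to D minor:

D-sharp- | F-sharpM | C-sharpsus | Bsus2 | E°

E- GM Dsus Csus2 F°

C-sharp minor up to D minor is a minor second; each chord root moves by that interval while the quality stays the same.
D-sharp-: root D-sharp up a minor second → E, giving E-.
F-sharpM: root F-sharp up a minor second → G, giving GM.
C-sharpsus: root C-sharp up a minor second → D, giving Dsus.
Bsus2: root B up a minor second → C, giving Csus2.
E°: root E up a minor second → F, giving F°.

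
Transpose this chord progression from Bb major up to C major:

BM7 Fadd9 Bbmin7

Bb major up to C major is a major second; each chord root moves by that interval while the quality stays the same.
BM7: root B up a major second → C#, giving C#M7.
Fadd9: root F up a major second → G, giving Gadd9.
Bbmin7: root Bb up a major second → C, giving Cmin7.

C#M7 Gadd9 Cmin7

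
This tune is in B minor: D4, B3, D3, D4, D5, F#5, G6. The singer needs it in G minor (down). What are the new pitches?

Bb3 G3 Bb2 Bb3 Bb4 D5 Eb6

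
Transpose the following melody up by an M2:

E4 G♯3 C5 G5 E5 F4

F#4 A#3 D5 A5 F#5 G4

E4 up a major second is F#4.
G#3 up a major second is A#3.
C5: a second up reaches D, and 2 semitones makes it D5.
G5 up a major second is A5.
E5: a second up reaches F, and 2 semitones makes it F#5.
A major second up from F4 gives G4.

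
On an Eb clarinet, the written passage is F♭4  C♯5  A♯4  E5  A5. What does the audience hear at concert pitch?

Abb4 E5 C#5 G5 C6

Written C4 on the Eb clarinet sounds as Eb4, a minor third higher; apply that shift to every note.
Fb4 → Abb4
C#5 → E5
A#4 → C#5
E5 → G5
A5 → C6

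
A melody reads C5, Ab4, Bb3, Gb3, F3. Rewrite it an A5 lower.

An augmented fifth down from C5 gives Fb4.
Ab4 down an augmented fifth is Dbb4.
Bb3 down an augmented fifth is Ebb3.
Gb3 down an augmented fifth is Cbb3.
F3: a fifth down reaches B, and 8 semitones makes it Bbb2.

Fb4 Dbb4 Ebb3 Cbb3 Bbb2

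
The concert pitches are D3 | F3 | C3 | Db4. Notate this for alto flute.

The alto flute sounds a perfect fourth below written, so the written part must be a perfect fourth above concert — transpose each note up.
D3 → G3
F3 → Bb3
C3 → F3
Db4 → Gb4

G3 Bb3 F3 Gb4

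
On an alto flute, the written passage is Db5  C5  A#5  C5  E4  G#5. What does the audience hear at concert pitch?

Ab4 G4 E#5 G4 B3 D#5

Written C4 on the alto flute sounds as G3, a perfect fourth lower; apply that shift to every note.
Db5 becomes Ab4
C5 becomes G4
A#5 becomes E#5
C5 becomes G4
E4 becomes B3
G#5 becomes D#5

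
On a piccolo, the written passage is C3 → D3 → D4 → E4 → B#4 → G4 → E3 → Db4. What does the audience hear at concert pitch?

The piccolo sounds a perfect octave above written, so transpose each written note up a perfect octave.
C3 gives C4
D3 gives D4
D4 gives D5
E4 gives E5
B#4 gives B#5
G4 gives G5
E3 gives E4
Db4 gives Db5

C4 D4 D5 E5 B#5 G5 E4 Db5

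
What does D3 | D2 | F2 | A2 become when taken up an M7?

C#4 C#3 E3 G#3

D3 gives C#4
D2 gives C#3
F2 gives E3
A2 gives G#3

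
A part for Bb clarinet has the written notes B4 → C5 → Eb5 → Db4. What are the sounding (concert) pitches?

A4 Bb4 Db5 Cb4

Written C4 on the Bb clarinet sounds as Bb3, a major second lower; apply that shift to every note.
B4 to A4
C5 to Bb4
Eb5 to Db5
Db4 to Cb4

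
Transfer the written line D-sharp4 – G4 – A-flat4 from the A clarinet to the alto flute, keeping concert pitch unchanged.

E#4 A4 Bb4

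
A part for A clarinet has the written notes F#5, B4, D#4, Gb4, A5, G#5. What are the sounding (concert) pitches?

D#5 G#4 B#3 Eb4 F#5 E#5

Written C4 on the A clarinet sounds as A3, a minor third lower; apply that shift to every note.
F#5 to D#5
B4 to G#4
D#4 to B#3
Gb4 to Eb4
A5 to F#5
G#5 to E#5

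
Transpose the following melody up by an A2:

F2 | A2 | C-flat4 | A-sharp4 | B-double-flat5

G#2 B#2 D4 B##4 C6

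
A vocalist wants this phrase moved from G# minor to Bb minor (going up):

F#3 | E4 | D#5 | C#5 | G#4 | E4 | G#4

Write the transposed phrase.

Ab3 Gb4 F5 Eb5 Bb4 Gb4 Bb4

From G# up to Bb is a diminished third; apply that to each pitch.
F#3 to Ab3
E4 to Gb4
D#5 to F5
C#5 to Eb5
G#4 to Bb4
E4 to Gb4
G#4 to Bb4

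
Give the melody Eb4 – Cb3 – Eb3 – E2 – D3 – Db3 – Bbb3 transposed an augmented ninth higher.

Eb4: a ninth up reaches F, and 15 semitones makes it F#5.
Cb3 up an augmented ninth is D4.
An augmented ninth up from Eb3 gives F#4.
E2: a ninth up reaches F, and 15 semitones makes it F##3.
D3 up an augmented ninth is E#4.
Db3: a ninth up reaches E, and 15 semitones makes it E4.
Bbb3: a ninth up reaches C, and 15 semitones makes it C5.

F#5 D4 F#4 F##3 E#4 E4 C5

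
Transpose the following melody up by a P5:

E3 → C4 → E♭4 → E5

E3 becomes B3
C4 becomes G4
Eb4 becomes Bb4
E5 becomes B5

B3 G4 Bb4 B5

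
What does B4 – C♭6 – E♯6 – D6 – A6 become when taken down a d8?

B4 gives B#3
Cb6 gives C5
E#6 gives E##5
D6 gives D#5
A6 gives A#5

B#3 C5 E##5 D#5 A#5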